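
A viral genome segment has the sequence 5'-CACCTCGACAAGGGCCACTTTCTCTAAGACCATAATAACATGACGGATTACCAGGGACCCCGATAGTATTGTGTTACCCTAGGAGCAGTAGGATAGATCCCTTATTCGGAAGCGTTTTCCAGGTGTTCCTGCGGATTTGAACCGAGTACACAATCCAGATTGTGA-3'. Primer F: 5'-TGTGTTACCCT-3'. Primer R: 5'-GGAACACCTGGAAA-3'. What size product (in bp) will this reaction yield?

Scanning the template, TGTGTTACCCT occurs at positions 70–80; this primer anneals to the bottom strand there with its 3' end pointing downstream.
The reverse primer's reverse complement is TTTCCAGGTGTTCC, which matches the template at positions 116–129.
The product runs from position 70 to position 129, so its length is 129 − 70 + 1 = 60 bp.

60 bp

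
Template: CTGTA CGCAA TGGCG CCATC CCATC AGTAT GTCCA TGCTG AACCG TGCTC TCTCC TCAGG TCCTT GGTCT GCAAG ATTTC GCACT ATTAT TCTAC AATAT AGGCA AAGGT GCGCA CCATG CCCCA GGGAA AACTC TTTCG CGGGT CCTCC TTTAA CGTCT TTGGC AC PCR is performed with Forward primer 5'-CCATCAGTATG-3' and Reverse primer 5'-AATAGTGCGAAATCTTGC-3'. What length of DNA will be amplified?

68 bp

Forward primer CCATCAGTATG is found on the top strand at positions 21–31.
The reverse primer's reverse complement is GCAAGATTTCGCACTATT, which matches the template at positions 71–88.
The product runs from position 21 to position 88, so its length is 88 − 21 + 1 = 68 bp.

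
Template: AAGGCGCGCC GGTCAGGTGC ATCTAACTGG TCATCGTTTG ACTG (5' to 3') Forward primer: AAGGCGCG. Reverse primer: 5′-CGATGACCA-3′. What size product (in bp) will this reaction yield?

Scanning the template, AAGGCGCG occurs at positions 1–8; this primer anneals to the bottom strand there with its 3' end pointing downstream.
The reverse primer's reverse complement is TGGTCATCG, which matches the template at positions 28–36.
Amplicon spans positions 1–36: 36 bp.

36 bp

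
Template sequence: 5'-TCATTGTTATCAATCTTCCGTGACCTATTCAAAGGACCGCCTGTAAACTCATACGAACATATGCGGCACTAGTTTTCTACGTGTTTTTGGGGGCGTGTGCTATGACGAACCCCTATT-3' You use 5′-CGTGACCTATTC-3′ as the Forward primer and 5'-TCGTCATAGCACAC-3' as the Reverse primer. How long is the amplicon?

90 bp

Forward primer CGTGACCTATTC is found on the top strand at positions 19–30.
Taking the reverse complement of TCGTCATAGCACAC gives GTGTGCTATGACGA, found at positions 95–108 on the template; the primer anneals here to the top strand with its 3' end pointing upstream.
The product runs from position 19 to position 108, so its length is 108 − 19 + 1 = 90 bp.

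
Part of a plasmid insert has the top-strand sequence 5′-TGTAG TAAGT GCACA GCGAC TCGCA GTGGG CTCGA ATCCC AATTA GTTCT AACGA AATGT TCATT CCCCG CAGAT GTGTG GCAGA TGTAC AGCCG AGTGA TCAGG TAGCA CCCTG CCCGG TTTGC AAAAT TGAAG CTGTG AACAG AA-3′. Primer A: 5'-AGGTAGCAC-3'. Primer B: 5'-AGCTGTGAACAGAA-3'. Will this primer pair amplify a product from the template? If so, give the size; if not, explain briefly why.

Primer A (AGGTAGCAC) matches the top strand at positions 103–111 (3' end points downstream).
Primer B (AGCTGTGAACAGAA) also matches the top strand directly, at positions 134–147 — its reverse complement TTCTGTTCACAGCT is not present.
Both primers anneal to the bottom strand with 3' ends pointing the same way, so neither can prime synthesis back toward the other.

No product — both primers anneal to the same strand and extend in the same direction.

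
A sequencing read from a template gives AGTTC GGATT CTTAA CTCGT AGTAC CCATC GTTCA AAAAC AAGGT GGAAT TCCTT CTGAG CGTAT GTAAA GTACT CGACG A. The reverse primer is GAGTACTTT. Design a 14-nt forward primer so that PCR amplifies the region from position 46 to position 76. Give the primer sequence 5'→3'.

5'-GGAATTCCTTCTGA-3'

The reverse primer's reverse complement AAAGTACTC matches the template at positions 68–76; the product starts at position 46.
The forward primer is identical to the top strand over positions 46–59: GGAATTCCTTCTGA.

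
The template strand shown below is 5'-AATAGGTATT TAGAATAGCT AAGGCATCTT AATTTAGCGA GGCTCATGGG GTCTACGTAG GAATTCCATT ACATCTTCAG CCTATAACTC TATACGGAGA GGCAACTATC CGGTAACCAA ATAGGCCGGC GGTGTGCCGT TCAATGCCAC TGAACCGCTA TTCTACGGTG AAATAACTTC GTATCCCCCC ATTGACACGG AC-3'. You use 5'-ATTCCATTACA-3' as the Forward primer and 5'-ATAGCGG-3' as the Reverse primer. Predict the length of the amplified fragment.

Forward primer ATTCCATTACA is found on the top strand at positions 63–73.
Reverse complement of the reverse primer: CCGCTAT. This occurs on the top strand at positions 155–161.
The product runs from position 63 to position 161, so its length is 161 − 63 + 1 = 99 bp.

99 bp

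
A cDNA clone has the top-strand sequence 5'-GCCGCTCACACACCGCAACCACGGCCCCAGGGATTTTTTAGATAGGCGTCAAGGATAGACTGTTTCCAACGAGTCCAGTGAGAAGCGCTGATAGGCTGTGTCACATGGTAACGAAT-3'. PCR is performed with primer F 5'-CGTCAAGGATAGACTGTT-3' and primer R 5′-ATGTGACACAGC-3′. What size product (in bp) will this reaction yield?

The forward primer matches the template at positions 47–64.
Reverse complement of the reverse primer: GCTGTGTCACAT. This occurs on the top strand at positions 95–106.
Product length = (reverse-primer end) − (forward-primer start) + 1 = 106 − 47 + 1 = 60 bp.

60 bp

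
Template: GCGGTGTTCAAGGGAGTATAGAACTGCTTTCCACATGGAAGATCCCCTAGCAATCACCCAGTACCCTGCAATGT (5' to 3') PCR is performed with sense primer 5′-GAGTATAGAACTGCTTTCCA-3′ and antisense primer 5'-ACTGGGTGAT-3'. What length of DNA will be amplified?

49 bp

Forward primer GAGTATAGAACTGCTTTCCA is found on the top strand at positions 14–33.
Reverse complement of the reverse primer: ATCACCCAGT. This occurs on the top strand at positions 53–62.
The product runs from position 14 to position 62, so its length is 62 − 14 + 1 = 49 bp.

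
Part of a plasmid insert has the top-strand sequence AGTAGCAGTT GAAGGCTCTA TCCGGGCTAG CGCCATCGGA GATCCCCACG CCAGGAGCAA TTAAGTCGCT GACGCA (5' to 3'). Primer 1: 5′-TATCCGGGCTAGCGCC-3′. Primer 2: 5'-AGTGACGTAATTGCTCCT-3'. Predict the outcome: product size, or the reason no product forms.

No product — primer 2 has no binding site in the template.

Primer 2 (AGTGACGTAATTGCTCCT) does not match the top strand, and its reverse complement AGGAGCAATTACGTCACT does not match either.
With no annealing site for primer 2, no amplification occurs.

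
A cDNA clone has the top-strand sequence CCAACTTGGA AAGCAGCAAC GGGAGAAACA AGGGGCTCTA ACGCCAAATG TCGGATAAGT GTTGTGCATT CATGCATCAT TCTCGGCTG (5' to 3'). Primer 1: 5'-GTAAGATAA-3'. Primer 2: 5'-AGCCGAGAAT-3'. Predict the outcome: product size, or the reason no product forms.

No product — primer 1 has no binding site in the template.

Primer 1 (GTAAGATAA) does not match the top strand, and its reverse complement TTATCTTAC does not match either.
With no annealing site for primer 1, no amplification occurs.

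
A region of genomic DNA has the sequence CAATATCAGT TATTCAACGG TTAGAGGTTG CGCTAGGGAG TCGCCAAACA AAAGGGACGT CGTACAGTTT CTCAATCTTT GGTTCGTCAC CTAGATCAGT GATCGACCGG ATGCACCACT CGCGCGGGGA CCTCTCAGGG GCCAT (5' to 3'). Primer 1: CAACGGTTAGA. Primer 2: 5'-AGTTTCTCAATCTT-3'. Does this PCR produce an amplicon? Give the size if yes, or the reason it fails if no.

No product — both primers anneal to the same strand and extend in the same direction.

Primer 1 (CAACGGTTAGA) matches the top strand at positions 15–25 (3' end points downstream).
Primer 2 (AGTTTCTCAATCTT) also matches the top strand directly, at positions 66–79 — its reverse complement AAGATTGAGAAACT is not present.
Both primers anneal to the bottom strand with 3' ends pointing the same way, so neither can prime synthesis back toward the other.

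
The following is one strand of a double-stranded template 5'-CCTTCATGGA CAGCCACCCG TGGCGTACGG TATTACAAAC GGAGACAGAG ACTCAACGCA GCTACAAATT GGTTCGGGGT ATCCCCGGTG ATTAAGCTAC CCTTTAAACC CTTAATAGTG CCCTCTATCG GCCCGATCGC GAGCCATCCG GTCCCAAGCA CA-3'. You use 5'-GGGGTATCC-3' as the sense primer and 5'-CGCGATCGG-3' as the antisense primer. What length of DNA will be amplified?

66 bp

Forward primer GGGGTATCC is found on the top strand at positions 76–84.
Reverse complement of the reverse primer: CCGATCGCG. This occurs on the top strand at positions 133–141.
Amplicon spans positions 76–141: 66 bp.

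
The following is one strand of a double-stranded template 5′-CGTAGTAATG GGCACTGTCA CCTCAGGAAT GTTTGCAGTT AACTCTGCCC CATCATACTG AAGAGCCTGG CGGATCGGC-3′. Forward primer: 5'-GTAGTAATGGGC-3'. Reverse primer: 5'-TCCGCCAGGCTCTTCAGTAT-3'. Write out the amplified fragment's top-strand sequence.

Forward primer GTAGTAATGGGC is found on the top strand at positions 2–13.
Taking the reverse complement of TCCGCCAGGCTCTTCAGTAT gives ATACTGAAGAGCCTGGCGGA, found at positions 55–74 on the template; the primer anneals here to the top strand with its 3' end pointing upstream.
The product is the template from position 2 through 74 (73 bp).

5'-GTAGTAATGGGCACTGTCACCTCAGGAATGTTTGCAGTTAACTCTGCCCCATCATACTGAAGAGCCTGGCGGA-3'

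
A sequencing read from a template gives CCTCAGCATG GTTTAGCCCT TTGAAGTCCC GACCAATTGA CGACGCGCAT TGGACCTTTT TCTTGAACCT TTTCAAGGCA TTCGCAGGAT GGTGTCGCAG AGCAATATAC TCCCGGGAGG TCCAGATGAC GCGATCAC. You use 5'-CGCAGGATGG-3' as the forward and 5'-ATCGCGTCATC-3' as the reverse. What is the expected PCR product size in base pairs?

53 bp

Scanning the template, CGCAGGATGG occurs at positions 83–92; this primer anneals to the bottom strand there with its 3' end pointing downstream.
Taking the reverse complement of ATCGCGTCATC gives GATGACGCGAT, found at positions 125–135 on the template; the primer anneals here to the top strand with its 3' end pointing upstream.
The product runs from position 83 to position 135, so its length is 135 − 83 + 1 = 53 bp.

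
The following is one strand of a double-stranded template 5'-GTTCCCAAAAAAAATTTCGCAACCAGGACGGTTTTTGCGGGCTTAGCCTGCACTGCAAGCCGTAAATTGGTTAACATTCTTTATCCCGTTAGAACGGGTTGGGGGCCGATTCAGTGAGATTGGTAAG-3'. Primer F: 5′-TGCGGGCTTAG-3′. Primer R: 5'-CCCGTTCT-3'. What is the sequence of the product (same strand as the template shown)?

Forward primer TGCGGGCTTAG is found on the top strand at positions 36–46.
The reverse primer's reverse complement is AGAACGGG, which matches the template at positions 91–98.
The product is the template from position 36 through 98 (63 bp).

5'-TGCGGGCTTAGCCTGCACTGCAAGCCGTAAATTGGTTAACATTCTTTATCCCGTTAGAACGGG-3'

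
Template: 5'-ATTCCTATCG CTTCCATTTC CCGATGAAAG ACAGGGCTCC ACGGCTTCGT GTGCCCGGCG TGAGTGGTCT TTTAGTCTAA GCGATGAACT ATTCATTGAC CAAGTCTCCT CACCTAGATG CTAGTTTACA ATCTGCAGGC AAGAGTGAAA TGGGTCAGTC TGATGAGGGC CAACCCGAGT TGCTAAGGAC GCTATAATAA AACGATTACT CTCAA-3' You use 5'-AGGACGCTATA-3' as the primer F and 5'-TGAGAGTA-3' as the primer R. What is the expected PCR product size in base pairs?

29 bp

Forward primer AGGACGCTATA is found on the top strand at positions 186–196.
Taking the reverse complement of TGAGAGTA gives TACTCTCA, found at positions 207–214 on the template; the primer anneals here to the top strand with its 3' end pointing upstream.
The product runs from position 186 to position 214, so its length is 214 − 186 + 1 = 29 bp.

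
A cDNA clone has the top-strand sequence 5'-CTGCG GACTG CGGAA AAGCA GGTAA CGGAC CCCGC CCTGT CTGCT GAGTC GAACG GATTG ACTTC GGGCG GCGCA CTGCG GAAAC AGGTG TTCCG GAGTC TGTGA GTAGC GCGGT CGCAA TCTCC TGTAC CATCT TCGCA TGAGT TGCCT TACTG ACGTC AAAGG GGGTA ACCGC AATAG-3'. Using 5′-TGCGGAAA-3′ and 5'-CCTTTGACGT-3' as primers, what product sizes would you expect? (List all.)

The forward primer TGCGGAAA matches the top strand at positions 9–16, 77–84.
The reverse primer's reverse complement is ACGTCAAAGG, matching at positions 156–165.
Each forward site pairs with the reverse site to give a product ending at position 165: sizes 157, 89 bp.

157 bp, 89 bp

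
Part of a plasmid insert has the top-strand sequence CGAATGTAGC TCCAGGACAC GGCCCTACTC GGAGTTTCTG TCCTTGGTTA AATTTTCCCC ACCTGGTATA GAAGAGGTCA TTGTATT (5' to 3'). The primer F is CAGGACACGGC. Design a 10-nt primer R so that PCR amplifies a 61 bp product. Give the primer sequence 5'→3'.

The forward primer binds at positions 13–23, so a 61 bp product ends at position 13 + 61 − 1 = 73.
The reverse primer anneals to the top strand over positions 64–73, i.e. to TGGTATAGAA.
Its sequence written 5'→3' is the reverse complement: TTCTATACCA.

5'-TTCTATACCA-3'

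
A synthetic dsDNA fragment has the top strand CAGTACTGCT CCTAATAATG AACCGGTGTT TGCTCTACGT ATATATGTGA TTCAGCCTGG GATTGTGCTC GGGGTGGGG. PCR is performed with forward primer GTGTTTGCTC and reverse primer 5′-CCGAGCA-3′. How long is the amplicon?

The forward primer matches the template at positions 26–35.
Reverse complement of the reverse primer: TGCTCGG. This occurs on the top strand at positions 66–72.
Product length = (reverse-primer end) − (forward-primer start) + 1 = 72 − 26 + 1 = 47 bp.

47 bp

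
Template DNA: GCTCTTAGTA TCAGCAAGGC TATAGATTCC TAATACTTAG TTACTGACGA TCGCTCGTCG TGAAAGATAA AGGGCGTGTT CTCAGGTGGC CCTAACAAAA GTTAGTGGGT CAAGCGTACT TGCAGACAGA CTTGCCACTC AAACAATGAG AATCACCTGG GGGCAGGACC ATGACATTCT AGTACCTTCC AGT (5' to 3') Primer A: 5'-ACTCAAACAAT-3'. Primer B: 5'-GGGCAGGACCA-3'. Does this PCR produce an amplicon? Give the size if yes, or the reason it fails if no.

No product — both primers anneal to the same strand and extend in the same direction.

Primer A (ACTCAAACAAT) matches the top strand at positions 137–147 (3' end points downstream).
Primer B (GGGCAGGACCA) also matches the top strand directly, at positions 161–171 — its reverse complement TGGTCCTGCCC is not present.
Both primers anneal to the bottom strand with 3' ends pointing the same way, so neither can prime synthesis back toward the other.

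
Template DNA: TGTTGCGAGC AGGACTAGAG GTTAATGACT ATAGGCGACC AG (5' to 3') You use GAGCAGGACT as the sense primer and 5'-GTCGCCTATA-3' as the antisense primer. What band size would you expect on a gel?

Scanning the template, GAGCAGGACT occurs at positions 7–16; this primer anneals to the bottom strand there with its 3' end pointing downstream.
The reverse primer's reverse complement is TATAGGCGAC, which matches the template at positions 30–39.
The product runs from position 7 to position 39, so its length is 39 − 7 + 1 = 33 bp.

33 bp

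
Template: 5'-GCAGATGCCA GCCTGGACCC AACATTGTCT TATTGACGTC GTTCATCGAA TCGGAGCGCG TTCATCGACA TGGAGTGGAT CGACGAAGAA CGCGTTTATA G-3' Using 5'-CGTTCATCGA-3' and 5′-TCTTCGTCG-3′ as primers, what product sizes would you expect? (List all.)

50 bp, 31 bp

The forward primer CGTTCATCGA matches the top strand at positions 40–49, 59–68.
The reverse primer's reverse complement is CGACGAAGA, matching at positions 81–89.
Each forward site pairs with the reverse site to give a product ending at position 89: sizes 50, 31 bp.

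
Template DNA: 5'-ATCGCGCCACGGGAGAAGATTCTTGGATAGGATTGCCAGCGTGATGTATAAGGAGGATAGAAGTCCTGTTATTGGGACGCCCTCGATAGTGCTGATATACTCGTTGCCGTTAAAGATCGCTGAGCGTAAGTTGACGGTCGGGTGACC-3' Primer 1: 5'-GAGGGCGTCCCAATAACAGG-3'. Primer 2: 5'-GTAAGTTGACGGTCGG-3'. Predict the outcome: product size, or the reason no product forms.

No product — the primers' 3' ends point away from each other.

Primer 1 (GAGGGCGTCCCAATAACAGG) has reverse complement CCTGTTATTGGGACGCCCTC, which matches the top strand at positions 65–84; primer 1 anneals to the top strand there with its 3' end pointing upstream toward position 65.
Primer 2 (GTAAGTTGACGGTCGG) matches the top strand directly at positions 126–141; it anneals to the bottom strand with its 3' end pointing downstream toward position 141.
The 3' ends diverge (primer 1 extends toward position 1, primer 2 toward position 147), so the primers never converge on a shared product.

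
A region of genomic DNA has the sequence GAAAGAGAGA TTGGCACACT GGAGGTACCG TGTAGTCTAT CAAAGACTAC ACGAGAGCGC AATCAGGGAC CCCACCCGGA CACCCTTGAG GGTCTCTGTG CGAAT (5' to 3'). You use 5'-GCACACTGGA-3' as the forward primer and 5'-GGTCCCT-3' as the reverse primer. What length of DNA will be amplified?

Scanning the template, GCACACTGGA occurs at positions 14–23; this primer anneals to the bottom strand there with its 3' end pointing downstream.
Taking the reverse complement of GGTCCCT gives AGGGACC, found at positions 65–71 on the template; the primer anneals here to the top strand with its 3' end pointing upstream.
The product runs from position 14 to position 71, so its length is 71 − 14 + 1 = 58 bp.

58 bp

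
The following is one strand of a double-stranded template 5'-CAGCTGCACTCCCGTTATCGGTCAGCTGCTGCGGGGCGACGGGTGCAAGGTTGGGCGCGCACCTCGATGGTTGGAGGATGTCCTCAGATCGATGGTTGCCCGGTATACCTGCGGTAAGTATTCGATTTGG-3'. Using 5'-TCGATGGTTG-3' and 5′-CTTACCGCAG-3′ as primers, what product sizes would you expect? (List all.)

The forward primer TCGATGGTTG matches the top strand at positions 64–73, 89–98.
The reverse primer's reverse complement is CTGCGGTAAG, matching at positions 109–118.
Each forward site pairs with the reverse site to give a product ending at position 118: sizes 55, 30 bp.

55 bp, 30 bp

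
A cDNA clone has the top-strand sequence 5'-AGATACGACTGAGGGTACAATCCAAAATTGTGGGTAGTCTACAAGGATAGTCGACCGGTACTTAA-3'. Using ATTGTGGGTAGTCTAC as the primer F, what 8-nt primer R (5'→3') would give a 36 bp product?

5'-AGTACCGG-3'

The forward primer binds at positions 27–42, so a 36 bp product ends at position 27 + 36 − 1 = 62.
The reverse primer anneals to the top strand over positions 55–62, i.e. to CCGGTACT.
Its sequence written 5'→3' is the reverse complement: AGTACCGG.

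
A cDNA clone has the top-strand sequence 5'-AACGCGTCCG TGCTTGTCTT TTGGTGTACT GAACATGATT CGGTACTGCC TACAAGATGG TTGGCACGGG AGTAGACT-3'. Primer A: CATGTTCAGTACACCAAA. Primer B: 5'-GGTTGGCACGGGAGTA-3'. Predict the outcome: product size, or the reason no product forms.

Primer A (CATGTTCAGTACACCAAA) has reverse complement TTTGGTGTACTGAACATG, which matches the top strand at positions 20–37; primer A anneals to the top strand there with its 3' end pointing upstream toward position 20.
Primer B (GGTTGGCACGGGAGTA) matches the top strand directly at positions 59–74; it anneals to the bottom strand with its 3' end pointing downstream toward position 74.
The 3' ends diverge (primer A extends toward position 1, primer B toward position 78), so the primers never converge on a shared product.

No product — the primers' 3' ends point away from each other.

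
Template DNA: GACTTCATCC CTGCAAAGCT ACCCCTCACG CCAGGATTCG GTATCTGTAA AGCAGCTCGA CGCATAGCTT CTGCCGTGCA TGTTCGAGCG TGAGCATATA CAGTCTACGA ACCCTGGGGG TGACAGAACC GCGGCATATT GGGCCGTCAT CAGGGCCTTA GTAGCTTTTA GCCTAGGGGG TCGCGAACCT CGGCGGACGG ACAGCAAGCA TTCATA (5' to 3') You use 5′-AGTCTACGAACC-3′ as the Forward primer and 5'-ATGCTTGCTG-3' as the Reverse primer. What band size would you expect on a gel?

Forward primer AGTCTACGAACC is found on the top strand at positions 102–113.
The reverse primer's reverse complement is CAGCAAGCAT, which matches the template at positions 202–211.
Product length = (reverse-primer end) − (forward-primer start) + 1 = 211 − 102 + 1 = 110 bp.

110 bp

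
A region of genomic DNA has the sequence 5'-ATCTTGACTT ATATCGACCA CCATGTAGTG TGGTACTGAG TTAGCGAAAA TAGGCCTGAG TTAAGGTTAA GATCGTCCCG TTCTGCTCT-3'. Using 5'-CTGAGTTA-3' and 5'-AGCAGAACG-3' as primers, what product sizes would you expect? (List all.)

52 bp, 32 bp

The forward primer CTGAGTTA matches the top strand at positions 36–43, 56–63.
The reverse primer's reverse complement is CGTTCTGCT, matching at positions 79–87.
Each forward site pairs with the reverse site to give a product ending at position 87: sizes 52, 32 bp.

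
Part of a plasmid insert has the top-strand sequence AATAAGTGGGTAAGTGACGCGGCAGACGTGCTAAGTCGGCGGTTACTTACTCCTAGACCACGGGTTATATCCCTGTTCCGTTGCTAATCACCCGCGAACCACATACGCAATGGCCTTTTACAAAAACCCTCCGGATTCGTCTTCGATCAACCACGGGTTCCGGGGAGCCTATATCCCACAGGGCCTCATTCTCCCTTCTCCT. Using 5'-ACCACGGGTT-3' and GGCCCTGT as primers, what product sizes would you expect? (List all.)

129 bp, 36 bp

The forward primer ACCACGGGTT matches the top strand at positions 57–66, 150–159.
The reverse primer's reverse complement is ACAGGGCC, matching at positions 178–185.
Each forward site pairs with the reverse site to give a product ending at position 185: sizes 129, 36 bp.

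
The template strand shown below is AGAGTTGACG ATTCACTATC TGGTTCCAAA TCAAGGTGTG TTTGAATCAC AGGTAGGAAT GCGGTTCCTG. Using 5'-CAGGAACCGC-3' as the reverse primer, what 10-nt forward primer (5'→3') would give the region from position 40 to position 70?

5'-GTTTGAATCA-3'

The reverse primer's reverse complement GCGGTTCCTG matches the template at positions 61–70; the product starts at position 40.
The forward primer is identical to the top strand over positions 40–49: GTTTGAATCA.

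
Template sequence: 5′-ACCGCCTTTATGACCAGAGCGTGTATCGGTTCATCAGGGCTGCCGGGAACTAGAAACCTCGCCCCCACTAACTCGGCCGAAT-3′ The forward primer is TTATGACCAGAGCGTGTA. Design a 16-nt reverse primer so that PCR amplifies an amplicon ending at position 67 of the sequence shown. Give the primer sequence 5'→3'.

The forward primer binds at positions 8–25; the product's 3' end on the top strand is position 67.
The reverse primer anneals to the top strand over positions 52–67, i.e. to AGAAACCTCGCCCCCA.
Its sequence written 5'→3' is the reverse complement: TGGGGGCGAGGTTTCT.

5'-TGGGGGCGAGGTTTCT-3'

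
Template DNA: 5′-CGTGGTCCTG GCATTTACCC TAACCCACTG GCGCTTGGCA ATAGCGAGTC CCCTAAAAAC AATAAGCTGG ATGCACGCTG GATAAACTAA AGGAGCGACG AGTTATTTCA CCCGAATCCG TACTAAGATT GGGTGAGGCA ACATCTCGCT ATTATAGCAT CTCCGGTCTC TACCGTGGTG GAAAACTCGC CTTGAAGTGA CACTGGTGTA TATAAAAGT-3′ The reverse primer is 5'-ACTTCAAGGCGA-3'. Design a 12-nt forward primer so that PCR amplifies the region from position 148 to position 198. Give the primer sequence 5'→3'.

5'-GCTATTATAGCA-3'

The reverse primer's reverse complement TCGCCTTGAAGT matches the template at positions 187–198; the product starts at position 148.
The forward primer is identical to the top strand over positions 148–159: GCTATTATAGCA.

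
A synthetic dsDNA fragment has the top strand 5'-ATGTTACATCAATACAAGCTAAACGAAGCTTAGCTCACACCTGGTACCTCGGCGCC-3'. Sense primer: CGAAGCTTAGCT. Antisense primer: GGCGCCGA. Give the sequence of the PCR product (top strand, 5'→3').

Forward primer CGAAGCTTAGCT is found on the top strand at positions 24–35.
Reverse complement of the reverse primer: TCGGCGCC. This occurs on the top strand at positions 49–56.
The product is the template from position 24 through 56 (33 bp).

5'-CGAAGCTTAGCTCACACCTGGTACCTCGGCGCC-3'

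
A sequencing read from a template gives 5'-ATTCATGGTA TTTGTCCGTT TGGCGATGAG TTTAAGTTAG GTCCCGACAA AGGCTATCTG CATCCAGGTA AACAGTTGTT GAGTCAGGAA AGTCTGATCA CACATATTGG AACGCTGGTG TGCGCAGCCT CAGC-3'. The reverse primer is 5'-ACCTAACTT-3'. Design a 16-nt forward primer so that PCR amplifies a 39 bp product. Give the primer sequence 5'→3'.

The reverse primer's reverse complement AAGTTAGGT matches the template at positions 34–42, so the product ends at position 42.
A 39 bp product then starts at position 42 − 39 + 1 = 4.
The forward primer is identical to the top strand there: CATGGTATTTGTCCGT.

5'-CATGGTATTTGTCCGT-3'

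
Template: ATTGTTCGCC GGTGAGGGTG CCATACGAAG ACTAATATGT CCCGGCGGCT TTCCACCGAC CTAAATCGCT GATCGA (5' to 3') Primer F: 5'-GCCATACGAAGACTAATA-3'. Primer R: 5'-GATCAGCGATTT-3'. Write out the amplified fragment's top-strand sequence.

Scanning the template, GCCATACGAAGACTAATA occurs at positions 20–37; this primer anneals to the bottom strand there with its 3' end pointing downstream.
Taking the reverse complement of GATCAGCGATTT gives AAATCGCTGATC, found at positions 63–74 on the template; the primer anneals here to the top strand with its 3' end pointing upstream.
The product is the template from position 20 through 74 (55 bp).

5'-GCCATACGAAGACTAATATGTCCCGGCGGCTTTCCACCGACCTAAATCGCTGATC-3'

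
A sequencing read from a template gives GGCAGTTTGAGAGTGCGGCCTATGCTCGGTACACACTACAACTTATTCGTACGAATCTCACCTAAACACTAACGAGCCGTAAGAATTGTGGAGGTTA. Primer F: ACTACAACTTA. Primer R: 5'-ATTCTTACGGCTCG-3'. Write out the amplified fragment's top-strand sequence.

5'-ACTACAACTTATTCGTACGAATCTCACCTAAACACTAACGAGCCGTAAGAAT-3'

Scanning the template, ACTACAACTTA occurs at positions 35–45; this primer anneals to the bottom strand there with its 3' end pointing downstream.
The reverse primer's reverse complement is CGAGCCGTAAGAAT, which matches the template at positions 73–86.
The product is the template from position 35 through 86 (52 bp).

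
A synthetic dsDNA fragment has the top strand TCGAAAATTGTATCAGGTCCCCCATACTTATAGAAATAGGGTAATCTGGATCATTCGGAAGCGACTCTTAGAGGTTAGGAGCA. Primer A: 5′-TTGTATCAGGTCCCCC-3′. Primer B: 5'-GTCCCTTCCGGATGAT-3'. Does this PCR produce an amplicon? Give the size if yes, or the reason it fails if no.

Primer B (GTCCCTTCCGGATGAT) does not match the top strand, and its reverse complement ATCATCCGGAAGGGAC does not match either.
With no annealing site for primer B, no amplification occurs.

No product — primer B has no binding site in the template.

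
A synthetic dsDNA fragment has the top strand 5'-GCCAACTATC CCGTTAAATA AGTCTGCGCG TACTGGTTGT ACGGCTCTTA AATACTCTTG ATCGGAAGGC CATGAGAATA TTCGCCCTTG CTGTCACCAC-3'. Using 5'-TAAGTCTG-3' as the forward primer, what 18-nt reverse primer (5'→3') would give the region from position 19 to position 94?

5'-ACAGCAAGGGCGAATATT-3'

The product's 3' end on the top strand is position 94.
The reverse primer anneals to the top strand over positions 77–94, i.e. to AATATTCGCCCTTGCTGT.
Its sequence written 5'→3' is the reverse complement: ACAGCAAGGGCGAATATT.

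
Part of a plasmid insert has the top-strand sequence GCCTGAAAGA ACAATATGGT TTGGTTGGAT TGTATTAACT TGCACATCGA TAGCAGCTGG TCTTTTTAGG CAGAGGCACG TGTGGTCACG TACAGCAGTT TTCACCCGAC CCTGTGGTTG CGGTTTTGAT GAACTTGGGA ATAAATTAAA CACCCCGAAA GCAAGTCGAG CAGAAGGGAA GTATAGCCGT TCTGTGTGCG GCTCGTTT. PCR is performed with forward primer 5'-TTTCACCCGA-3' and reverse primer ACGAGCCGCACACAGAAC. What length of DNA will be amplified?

Forward primer TTTCACCCGA is found on the top strand at positions 100–109.
Reverse complement of the reverse primer: GTTCTGTGTGCGGCTCGT. This occurs on the top strand at positions 189–206.
Amplicon spans positions 100–206: 107 bp.

107 bp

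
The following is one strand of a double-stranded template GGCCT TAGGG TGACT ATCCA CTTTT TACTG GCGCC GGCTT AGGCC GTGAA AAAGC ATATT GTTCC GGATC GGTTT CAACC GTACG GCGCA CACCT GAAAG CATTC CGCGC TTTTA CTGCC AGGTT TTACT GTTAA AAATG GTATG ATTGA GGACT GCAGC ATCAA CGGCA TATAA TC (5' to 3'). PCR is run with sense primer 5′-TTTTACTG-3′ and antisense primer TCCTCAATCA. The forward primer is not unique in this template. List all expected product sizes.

131 bp, 43 bp, 30 bp

The forward primer TTTTACTG matches the top strand at positions 23–30, 111–118, 124–131.
The reverse primer's reverse complement is TGATTGAGGA, matching at positions 144–153.
Each forward site pairs with the reverse site to give a product ending at position 153: sizes 131, 43, 30 bp.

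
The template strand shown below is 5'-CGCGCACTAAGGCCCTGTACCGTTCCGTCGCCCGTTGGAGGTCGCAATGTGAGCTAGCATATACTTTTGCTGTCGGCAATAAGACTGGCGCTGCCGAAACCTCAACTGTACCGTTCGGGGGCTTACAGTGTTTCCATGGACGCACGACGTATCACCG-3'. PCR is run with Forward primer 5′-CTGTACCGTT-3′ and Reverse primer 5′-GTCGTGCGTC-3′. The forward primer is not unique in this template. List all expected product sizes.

The forward primer CTGTACCGTT matches the top strand at positions 15–24, 106–115.
The reverse primer's reverse complement is GACGCACGAC, matching at positions 139–148.
Each forward site pairs with the reverse site to give a product ending at position 148: sizes 134, 43 bp.

134 bp, 43 bp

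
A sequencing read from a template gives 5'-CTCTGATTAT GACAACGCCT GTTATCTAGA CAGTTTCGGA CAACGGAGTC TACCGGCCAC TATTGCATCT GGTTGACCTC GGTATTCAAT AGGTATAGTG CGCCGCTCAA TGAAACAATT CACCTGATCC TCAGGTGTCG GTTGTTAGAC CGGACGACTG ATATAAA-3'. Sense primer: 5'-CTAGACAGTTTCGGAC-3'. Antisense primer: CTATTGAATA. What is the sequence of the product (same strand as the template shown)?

The forward primer matches the template at positions 26–41.
Taking the reverse complement of CTATTGAATA gives TATTCAATAG, found at positions 83–92 on the template; the primer anneals here to the top strand with its 3' end pointing upstream.
The product is the template from position 26 through 92 (67 bp).

5'-CTAGACAGTTTCGGACAACGGAGTCTACCGGCCACTATTGCATCTGGTTGACCTCGGTATTCAATAG-3'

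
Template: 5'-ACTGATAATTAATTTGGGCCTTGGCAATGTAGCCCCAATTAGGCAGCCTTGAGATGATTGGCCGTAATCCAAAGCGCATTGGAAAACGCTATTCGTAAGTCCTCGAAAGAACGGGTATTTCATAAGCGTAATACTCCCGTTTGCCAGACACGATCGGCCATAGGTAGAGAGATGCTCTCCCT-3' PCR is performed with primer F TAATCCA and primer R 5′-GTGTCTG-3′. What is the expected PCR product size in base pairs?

87 bp

The forward primer matches the template at positions 65–71.
The reverse primer's reverse complement is CAGACAC, which matches the template at positions 145–151.
The product runs from position 65 to position 151, so its length is 151 − 65 + 1 = 87 bp.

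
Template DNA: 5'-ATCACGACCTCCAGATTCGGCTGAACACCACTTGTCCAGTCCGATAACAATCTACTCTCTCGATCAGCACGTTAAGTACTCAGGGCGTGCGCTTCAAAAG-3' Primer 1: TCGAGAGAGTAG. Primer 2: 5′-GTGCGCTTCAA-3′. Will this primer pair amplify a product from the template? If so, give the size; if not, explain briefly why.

Primer 1 (TCGAGAGAGTAG) has reverse complement CTACTCTCTCGA, which matches the top strand at positions 52–63; primer 1 anneals to the top strand there with its 3' end pointing upstream toward position 52.
Primer 2 (GTGCGCTTCAA) matches the top strand directly at positions 87–97; it anneals to the bottom strand with its 3' end pointing downstream toward position 97.
The 3' ends diverge (primer 1 extends toward position 1, primer 2 toward position 100), so the primers never converge on a shared product.

No product — the primers' 3' ends point away from each other.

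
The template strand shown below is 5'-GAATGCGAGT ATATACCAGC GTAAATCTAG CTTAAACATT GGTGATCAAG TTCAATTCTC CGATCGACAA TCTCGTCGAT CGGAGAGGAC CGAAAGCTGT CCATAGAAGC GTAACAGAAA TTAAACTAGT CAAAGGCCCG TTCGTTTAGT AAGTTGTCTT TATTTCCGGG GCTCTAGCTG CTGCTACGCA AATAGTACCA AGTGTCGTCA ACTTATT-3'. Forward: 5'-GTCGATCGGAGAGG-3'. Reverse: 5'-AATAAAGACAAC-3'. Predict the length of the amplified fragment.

Scanning the template, GTCGATCGGAGAGG occurs at positions 75–88; this primer anneals to the bottom strand there with its 3' end pointing downstream.
Reverse complement of the reverse primer: GTTGTCTTTATT. This occurs on the top strand at positions 153–164.
Product length = (reverse-primer end) − (forward-primer start) + 1 = 164 − 75 + 1 = 90 bp.

90 bp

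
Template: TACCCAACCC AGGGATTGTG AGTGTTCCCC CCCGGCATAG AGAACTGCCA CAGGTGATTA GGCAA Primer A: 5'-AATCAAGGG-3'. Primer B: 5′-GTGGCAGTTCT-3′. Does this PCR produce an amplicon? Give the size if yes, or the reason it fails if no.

No product — primer A has no binding site in the template.

Primer A (AATCAAGGG) does not match the top strand, and its reverse complement CCCTTGATT does not match either.
With no annealing site for primer A, no amplification occurs.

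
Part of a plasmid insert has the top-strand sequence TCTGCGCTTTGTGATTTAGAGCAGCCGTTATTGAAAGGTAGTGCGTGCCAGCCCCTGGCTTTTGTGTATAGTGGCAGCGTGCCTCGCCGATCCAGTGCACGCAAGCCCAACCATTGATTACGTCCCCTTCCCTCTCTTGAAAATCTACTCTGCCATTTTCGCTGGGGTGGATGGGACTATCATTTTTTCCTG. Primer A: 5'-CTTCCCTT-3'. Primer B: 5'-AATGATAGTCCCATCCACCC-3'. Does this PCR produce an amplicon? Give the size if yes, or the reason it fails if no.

Primer A (CTTCCCTT) does not match the top strand, and its reverse complement AAGGGAAG does not match either.
With no annealing site for primer A, no amplification occurs.

No product — primer A has no binding site in the template.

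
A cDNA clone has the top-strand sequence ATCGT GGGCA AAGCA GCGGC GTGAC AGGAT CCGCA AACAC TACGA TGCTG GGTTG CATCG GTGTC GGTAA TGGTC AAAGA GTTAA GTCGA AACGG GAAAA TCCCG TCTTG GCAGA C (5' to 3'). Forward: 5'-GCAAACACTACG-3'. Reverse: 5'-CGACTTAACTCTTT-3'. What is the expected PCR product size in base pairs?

The forward primer matches the template at positions 33–44.
Reverse complement of the reverse primer: AAAGAGTTAAGTCG. This occurs on the top strand at positions 76–89.
The product runs from position 33 to position 89, so its length is 89 − 33 + 1 = 57 bp.

57 bp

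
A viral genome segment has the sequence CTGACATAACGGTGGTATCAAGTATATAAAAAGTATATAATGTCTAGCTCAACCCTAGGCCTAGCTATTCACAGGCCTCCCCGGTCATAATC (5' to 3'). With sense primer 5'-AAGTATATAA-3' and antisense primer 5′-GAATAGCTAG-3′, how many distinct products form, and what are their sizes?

Two products: 51 bp, 40 bp

The forward primer AAGTATATAA matches the top strand at positions 20–29, 31–40.
The reverse primer's reverse complement is CTAGCTATTC, matching at positions 61–70.
Each forward site pairs with the reverse site to give a product ending at position 70: sizes 51, 40 bp.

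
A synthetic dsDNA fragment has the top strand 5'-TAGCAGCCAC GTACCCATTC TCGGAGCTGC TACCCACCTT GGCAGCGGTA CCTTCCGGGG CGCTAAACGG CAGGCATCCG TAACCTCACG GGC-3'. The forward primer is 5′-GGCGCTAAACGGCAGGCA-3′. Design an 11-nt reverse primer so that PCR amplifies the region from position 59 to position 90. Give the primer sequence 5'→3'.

5'-CGTGAGGTTAC-3'

The product's 3' end on the top strand is position 90.
The reverse primer anneals to the top strand over positions 80–90, i.e. to GTAACCTCACG.
Its sequence written 5'→3' is the reverse complement: CGTGAGGTTAC.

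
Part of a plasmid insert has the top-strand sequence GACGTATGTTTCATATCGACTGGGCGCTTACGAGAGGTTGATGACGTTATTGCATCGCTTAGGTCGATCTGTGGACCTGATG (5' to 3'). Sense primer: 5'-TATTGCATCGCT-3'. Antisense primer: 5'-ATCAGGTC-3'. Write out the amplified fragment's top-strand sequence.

The forward primer matches the template at positions 48–59.
The reverse primer's reverse complement is GACCTGAT, which matches the template at positions 74–81.
The product is the template from position 48 through 81 (34 bp).

5'-TATTGCATCGCTTAGGTCGATCTGTGGACCTGAT-3'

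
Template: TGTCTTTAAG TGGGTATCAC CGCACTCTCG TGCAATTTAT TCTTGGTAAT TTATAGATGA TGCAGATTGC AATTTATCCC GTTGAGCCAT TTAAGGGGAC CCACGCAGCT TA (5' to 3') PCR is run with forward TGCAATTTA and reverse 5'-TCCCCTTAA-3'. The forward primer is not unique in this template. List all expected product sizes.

The forward primer TGCAATTTA matches the top strand at positions 31–39, 68–76.
The reverse primer's reverse complement is TTAAGGGGA, matching at positions 91–99.
Each forward site pairs with the reverse site to give a product ending at position 99: sizes 69, 32 bp.

69 bp, 32 bp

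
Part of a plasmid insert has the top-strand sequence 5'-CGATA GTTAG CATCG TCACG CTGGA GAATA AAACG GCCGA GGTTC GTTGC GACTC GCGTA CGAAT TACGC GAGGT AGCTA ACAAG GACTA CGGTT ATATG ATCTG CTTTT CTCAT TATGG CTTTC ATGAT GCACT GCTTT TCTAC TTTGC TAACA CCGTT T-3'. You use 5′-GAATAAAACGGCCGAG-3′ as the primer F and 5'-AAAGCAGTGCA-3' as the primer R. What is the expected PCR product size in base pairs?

Scanning the template, GAATAAAACGGCCGAG occurs at positions 26–41; this primer anneals to the bottom strand there with its 3' end pointing downstream.
Reverse complement of the reverse primer: TGCACTGCTTT. This occurs on the top strand at positions 130–140.
Product length = (reverse-primer end) − (forward-primer start) + 1 = 140 − 26 + 1 = 115 bp.

115 bp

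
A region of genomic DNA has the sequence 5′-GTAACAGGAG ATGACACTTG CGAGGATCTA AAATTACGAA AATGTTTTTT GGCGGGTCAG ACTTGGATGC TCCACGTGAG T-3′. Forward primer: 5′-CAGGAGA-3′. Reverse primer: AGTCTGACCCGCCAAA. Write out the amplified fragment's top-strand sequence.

5'-CAGGAGATGACACTTGCGAGGATCTAAAATTACGAAAATGTTTTTTGGCGGGTCAGACT-3'

Scanning the template, CAGGAGA occurs at positions 5–11; this primer anneals to the bottom strand there with its 3' end pointing downstream.
The reverse primer's reverse complement is TTTGGCGGGTCAGACT, which matches the template at positions 48–63.
The product is the template from position 5 through 63 (59 bp).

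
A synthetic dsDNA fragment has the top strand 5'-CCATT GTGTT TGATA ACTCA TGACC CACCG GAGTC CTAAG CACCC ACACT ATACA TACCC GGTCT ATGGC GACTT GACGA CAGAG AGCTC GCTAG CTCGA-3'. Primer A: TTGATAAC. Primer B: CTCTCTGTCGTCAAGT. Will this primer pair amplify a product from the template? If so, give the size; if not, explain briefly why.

Yes — a 78 bp product.

Primer A (TTGATAAC) matches the top strand at positions 10–17; it acts as a forward primer.
Primer B's reverse complement is ACTTGACGACAGAGAG, matching the top strand at positions 72–87; it acts as a reverse primer.
The 3' ends face each other across positions 10–87, giving a 78 bp product.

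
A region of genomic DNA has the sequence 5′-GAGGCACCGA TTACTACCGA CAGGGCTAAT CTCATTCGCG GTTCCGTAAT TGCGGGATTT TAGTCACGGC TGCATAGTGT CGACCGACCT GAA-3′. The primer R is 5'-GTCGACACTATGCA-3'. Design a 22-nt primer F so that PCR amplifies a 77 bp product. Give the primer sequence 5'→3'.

5'-CGATTACTACCGACAGGGCTAA-3'

The reverse primer's reverse complement TGCATAGTGTCGAC matches the template at positions 71–84, so the product ends at position 84.
A 77 bp product then starts at position 84 − 77 + 1 = 8.
The forward primer is identical to the top strand there: CGATTACTACCGACAGGGCTAA.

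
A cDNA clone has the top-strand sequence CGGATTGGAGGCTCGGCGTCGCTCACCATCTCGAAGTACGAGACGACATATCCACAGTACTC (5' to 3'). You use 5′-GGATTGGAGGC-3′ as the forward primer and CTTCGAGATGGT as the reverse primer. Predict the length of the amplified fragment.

35 bp

The forward primer matches the template at positions 2–12.
The reverse primer's reverse complement is ACCATCTCGAAG, which matches the template at positions 25–36.
Amplicon spans positions 2–36: 35 bp.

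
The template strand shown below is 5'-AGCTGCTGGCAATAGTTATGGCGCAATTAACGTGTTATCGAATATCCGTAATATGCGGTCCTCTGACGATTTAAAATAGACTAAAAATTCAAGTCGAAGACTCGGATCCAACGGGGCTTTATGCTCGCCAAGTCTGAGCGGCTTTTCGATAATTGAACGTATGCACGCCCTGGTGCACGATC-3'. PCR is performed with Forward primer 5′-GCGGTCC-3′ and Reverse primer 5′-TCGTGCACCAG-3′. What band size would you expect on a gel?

The forward primer matches the template at positions 55–61.
The reverse primer's reverse complement is CTGGTGCACGA, which matches the template at positions 170–180.
Product length = (reverse-primer end) − (forward-primer start) + 1 = 180 − 55 + 1 = 126 bp.

126 bp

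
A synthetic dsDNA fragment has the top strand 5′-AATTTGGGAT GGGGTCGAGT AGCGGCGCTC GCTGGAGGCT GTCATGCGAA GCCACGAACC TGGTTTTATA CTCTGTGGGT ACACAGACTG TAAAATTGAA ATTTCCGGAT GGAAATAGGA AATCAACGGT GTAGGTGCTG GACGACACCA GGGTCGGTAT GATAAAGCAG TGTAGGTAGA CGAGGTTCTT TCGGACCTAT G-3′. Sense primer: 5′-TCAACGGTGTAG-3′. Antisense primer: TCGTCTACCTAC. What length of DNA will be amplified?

Forward primer TCAACGGTGTAG is found on the top strand at positions 123–134.
Reverse complement of the reverse primer: GTAGGTAGACGA. This occurs on the top strand at positions 172–183.
The product runs from position 123 to position 183, so its length is 183 − 123 + 1 = 61 bp.

61 bp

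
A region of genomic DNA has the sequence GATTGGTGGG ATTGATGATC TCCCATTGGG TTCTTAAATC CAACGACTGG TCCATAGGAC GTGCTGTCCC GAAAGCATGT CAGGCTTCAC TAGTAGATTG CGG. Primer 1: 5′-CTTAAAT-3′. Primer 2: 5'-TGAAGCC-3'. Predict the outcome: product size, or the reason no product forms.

Yes — a 57 bp product.

Primer 1 (CTTAAAT) matches the top strand at positions 33–39; it acts as a forward primer.
Primer 2's reverse complement is GGCTTCA, matching the top strand at positions 83–89; it acts as a reverse primer.
The 3' ends face each other across positions 33–89, giving a 57 bp product.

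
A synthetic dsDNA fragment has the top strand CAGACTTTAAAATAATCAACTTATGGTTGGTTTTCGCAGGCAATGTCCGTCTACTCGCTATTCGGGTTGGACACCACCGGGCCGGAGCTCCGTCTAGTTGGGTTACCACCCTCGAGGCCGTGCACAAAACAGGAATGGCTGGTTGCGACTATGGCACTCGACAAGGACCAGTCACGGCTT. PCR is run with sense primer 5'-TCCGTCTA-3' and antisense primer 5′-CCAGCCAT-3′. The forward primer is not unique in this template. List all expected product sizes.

97 bp, 54 bp

The forward primer TCCGTCTA matches the top strand at positions 46–53, 89–96.
The reverse primer's reverse complement is ATGGCTGG, matching at positions 135–142.
Each forward site pairs with the reverse site to give a product ending at position 142: sizes 97, 54 bp.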